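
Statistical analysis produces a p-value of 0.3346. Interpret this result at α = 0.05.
Since p = 0.3346 > α = 0.05, fail to reject H₀.
There is insufficient evidence to reject the null hypothesis; the result is not statistically significant at the 0.05 level.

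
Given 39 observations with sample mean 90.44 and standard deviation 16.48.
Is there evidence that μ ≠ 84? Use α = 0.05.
One-sample t-test:
H₀: μ = 84
H₁: μ ≠ 84
df = n - 1 = 38
t = (x̄ - μ₀) / (s/√n) = (90.44 - 84) / (16.48/√39) = 2.440
p-value = 0.0194

Since p-value < α = 0.05, we reject H₀.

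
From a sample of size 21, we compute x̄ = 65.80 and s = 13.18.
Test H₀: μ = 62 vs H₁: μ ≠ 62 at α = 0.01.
One-sample t-test:
H₀: μ = 62
H₁: μ ≠ 62
df = n - 1 = 20
t = (x̄ - μ₀) / (s/√n) = (65.80 - 62) / (13.18/√21) = 1.321
p-value = 0.2013

Since p-value > α = 0.01, we fail to reject H₀.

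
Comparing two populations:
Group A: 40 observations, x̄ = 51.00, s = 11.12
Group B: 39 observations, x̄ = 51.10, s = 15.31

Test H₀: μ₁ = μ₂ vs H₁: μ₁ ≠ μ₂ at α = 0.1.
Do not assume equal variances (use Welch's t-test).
Welch's two-sample t-test:
H₀: μ₁ = μ₂
H₁: μ₁ ≠ μ₂
s₁²/n₁ = 11.12²/40 = 3.0914,  s₂²/n₂ = 15.31²/39 = 6.0102
SE = √(s₁²/n₁ + s₂²/n₂) = √(3.0914 + 6.0102) = 3.0169
df (Welch-Satterthwaite) = (s₁²/n₁ + s₂²/n₂)² / [(s₁²/n₁)²/(n₁-1) + (s₂²/n₂)²/(n₂-1)] ≈ 69.28
t = (x̄₁ - x̄₂) / SE = (51.00 - 51.10) / 3.0169 = -0.10 / 3.0169 = -0.033
p-value = 0.9737

Since p-value > α = 0.1, we fail to reject H₀.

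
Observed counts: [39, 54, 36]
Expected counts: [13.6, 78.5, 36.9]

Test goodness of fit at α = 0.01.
Chi-square goodness of fit test:
H₀: observed counts match expected distribution
H₁: observed counts differ from expected distribution
df = k - 1 = 2
χ² = Σ(O - E)²/E
   = (39 - 13.6)²/13.6 + (54 - 78.5)²/78.5 + (36 - 36.9)²/36.9
   = 47.438 + 7.646 + 0.022
   = 55.11
p-value < 0.0001

Since p-value < α = 0.01, we reject H₀.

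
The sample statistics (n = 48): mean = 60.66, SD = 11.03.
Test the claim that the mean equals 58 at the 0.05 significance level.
One-sample t-test:
H₀: μ = 58
H₁: μ ≠ 58
df = n - 1 = 47
t = (x̄ - μ₀) / (s/√n) = (60.66 - 58) / (11.03/√48) = 1.671
p-value = 0.1014

Since p-value > α = 0.05, we fail to reject H₀.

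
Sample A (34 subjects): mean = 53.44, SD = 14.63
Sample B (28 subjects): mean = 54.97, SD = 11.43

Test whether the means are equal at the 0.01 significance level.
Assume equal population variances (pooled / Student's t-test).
Student's two-sample t-test (equal variances):
H₀: μ₁ = μ₂
H₁: μ₁ ≠ μ₂
df = n₁ + n₂ - 2 = 60
Pooled variance s_p² = [(n₁-1)s₁² + (n₂-1)s₂²] / (n₁ + n₂ - 2) = [(33)(14.63²) + (27)(11.43²)] / 60 = 176.5105
SE = √(s_p²(1/n₁ + 1/n₂)) = √(176.5105 × (1/34 + 1/28)) = 3.3905
t = (x̄₁ - x̄₂) / SE = (53.44 - 54.97) / 3.3905 = -1.53 / 3.3905 = -0.451
p-value = 0.6534

Since p-value > α = 0.01, we fail to reject H₀.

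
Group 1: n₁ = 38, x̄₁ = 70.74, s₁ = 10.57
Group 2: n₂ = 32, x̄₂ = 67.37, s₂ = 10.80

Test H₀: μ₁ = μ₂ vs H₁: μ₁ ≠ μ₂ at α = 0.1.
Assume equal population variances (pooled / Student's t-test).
Student's two-sample t-test (equal variances):
H₀: μ₁ = μ₂
H₁: μ₁ ≠ μ₂
df = n₁ + n₂ - 2 = 68
Pooled variance s_p² = [(n₁-1)s₁² + (n₂-1)s₂²] / (n₁ + n₂ - 2) = [(37)(10.57²) + (31)(10.80²)] / 68 = 113.9656
SE = √(s_p²(1/n₁ + 1/n₂)) = √(113.9656 × (1/38 + 1/32)) = 2.5614
t = (x̄₁ - x̄₂) / SE = (70.74 - 67.37) / 2.5614 = 3.37 / 2.5614 = 1.316
p-value = 0.1927

Since p-value > α = 0.1, we fail to reject H₀.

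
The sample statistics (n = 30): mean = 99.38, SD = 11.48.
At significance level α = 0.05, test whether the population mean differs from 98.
One-sample t-test:
H₀: μ = 98
H₁: μ ≠ 98
df = n - 1 = 29
t = (x̄ - μ₀) / (s/√n) = (99.38 - 98) / (11.48/√30) = 0.658
p-value = 0.5155

Since p-value > α = 0.05, we fail to reject H₀.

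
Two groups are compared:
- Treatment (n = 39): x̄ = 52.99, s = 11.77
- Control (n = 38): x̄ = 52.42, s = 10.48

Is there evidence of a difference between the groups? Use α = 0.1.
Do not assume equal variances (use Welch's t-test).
Welch's two-sample t-test:
H₀: μ₁ = μ₂
H₁: μ₁ ≠ μ₂
s₁²/n₁ = 11.77²/39 = 3.5521,  s₂²/n₂ = 10.48²/38 = 2.8903
SE = √(s₁²/n₁ + s₂²/n₂) = √(3.5521 + 2.8903) = 2.5382
df (Welch-Satterthwaite) = (s₁²/n₁ + s₂²/n₂)² / [(s₁²/n₁)²/(n₁-1) + (s₂²/n₂)²/(n₂-1)] ≈ 74.41
t = (x̄₁ - x̄₂) / SE = (52.99 - 52.42) / 2.5382 = 0.57 / 2.5382 = 0.225
p-value = 0.8229

Since p-value > α = 0.1, we fail to reject H₀.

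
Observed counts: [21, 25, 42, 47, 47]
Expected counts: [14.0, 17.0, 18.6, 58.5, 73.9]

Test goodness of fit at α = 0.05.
Chi-square goodness of fit test:
H₀: observed counts match expected distribution
H₁: observed counts differ from expected distribution
df = k - 1 = 4
χ² = Σ(O - E)²/E
   = (21 - 14.0)²/14.0 + (25 - 17.0)²/17.0 + (42 - 18.6)²/18.6 + (47 - 58.5)²/58.5 + (47 - 73.9)²/73.9
   = 3.500 + 3.765 + 29.439 + 2.261 + 9.792
   = 48.76
p-value < 0.0001

Since p-value < α = 0.05, we reject H₀.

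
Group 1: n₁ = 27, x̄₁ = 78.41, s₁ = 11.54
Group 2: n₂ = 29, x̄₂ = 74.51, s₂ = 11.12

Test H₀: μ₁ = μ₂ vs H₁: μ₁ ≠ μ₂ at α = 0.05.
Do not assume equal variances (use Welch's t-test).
Welch's two-sample t-test:
H₀: μ₁ = μ₂
H₁: μ₁ ≠ μ₂
s₁²/n₁ = 11.54²/27 = 4.9323,  s₂²/n₂ = 11.12²/29 = 4.2639
SE = √(s₁²/n₁ + s₂²/n₂) = √(4.9323 + 4.2639) = 3.0325
df (Welch-Satterthwaite) = (s₁²/n₁ + s₂²/n₂)² / [(s₁²/n₁)²/(n₁-1) + (s₂²/n₂)²/(n₂-1)] ≈ 53.36
t = (x̄₁ - x̄₂) / SE = (78.41 - 74.51) / 3.0325 = 3.90 / 3.0325 = 1.286
p-value = 0.2040

Since p-value > α = 0.05, we fail to reject H₀.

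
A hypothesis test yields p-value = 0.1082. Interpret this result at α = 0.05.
Since p = 0.1082 > α = 0.05, fail to reject H₀.
There is insufficient evidence to reject the null hypothesis; the result is not statistically significant at the 0.05 level.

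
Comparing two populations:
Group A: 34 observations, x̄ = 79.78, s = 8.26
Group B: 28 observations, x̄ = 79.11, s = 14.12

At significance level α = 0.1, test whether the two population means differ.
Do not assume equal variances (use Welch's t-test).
Welch's two-sample t-test:
H₀: μ₁ = μ₂
H₁: μ₁ ≠ μ₂
s₁²/n₁ = 8.26²/34 = 2.0067,  s₂²/n₂ = 14.12²/28 = 7.1205
SE = √(s₁²/n₁ + s₂²/n₂) = √(2.0067 + 7.1205) = 3.0211
df (Welch-Satterthwaite) = (s₁²/n₁ + s₂²/n₂)² / [(s₁²/n₁)²/(n₁-1) + (s₂²/n₂)²/(n₂-1)] ≈ 41.66
t = (x̄₁ - x̄₂) / SE = (79.78 - 79.11) / 3.0211 = 0.67 / 3.0211 = 0.222
p-value = 0.8256

Since p-value > α = 0.1, we fail to reject H₀.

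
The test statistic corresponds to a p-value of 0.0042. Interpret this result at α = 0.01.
Since p = 0.0042 < α = 0.01, reject H₀.
There is sufficient evidence to reject the null hypothesis; the result is statistically significant at the 0.01 level.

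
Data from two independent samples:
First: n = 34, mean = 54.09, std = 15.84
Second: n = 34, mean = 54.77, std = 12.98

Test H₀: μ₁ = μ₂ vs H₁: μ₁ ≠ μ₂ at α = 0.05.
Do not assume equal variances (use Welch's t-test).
Welch's two-sample t-test:
H₀: μ₁ = μ₂
H₁: μ₁ ≠ μ₂
s₁²/n₁ = 15.84²/34 = 7.3796,  s₂²/n₂ = 12.98²/34 = 4.9553
SE = √(s₁²/n₁ + s₂²/n₂) = √(7.3796 + 4.9553) = 3.5121
df (Welch-Satterthwaite) = (s₁²/n₁ + s₂²/n₂)² / [(s₁²/n₁)²/(n₁-1) + (s₂²/n₂)²/(n₂-1)] ≈ 63.55
t = (x̄₁ - x̄₂) / SE = (54.09 - 54.77) / 3.5121 = -0.68 / 3.5121 = -0.194
p-value = 0.8471

Since p-value > α = 0.05, we fail to reject H₀.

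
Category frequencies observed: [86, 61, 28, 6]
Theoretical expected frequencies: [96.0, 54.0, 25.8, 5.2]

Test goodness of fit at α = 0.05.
Chi-square goodness of fit test:
H₀: observed counts match expected distribution
H₁: observed counts differ from expected distribution
df = k - 1 = 3
χ² = Σ(O - E)²/E
   = (86 - 96.0)²/96.0 + (61 - 54.0)²/54.0 + (28 - 25.8)²/25.8 + (6 - 5.2)²/5.2
   = 1.042 + 0.907 + 0.188 + 0.123
   = 2.26
p-value = 0.5203

Since p-value > α = 0.05, we fail to reject H₀.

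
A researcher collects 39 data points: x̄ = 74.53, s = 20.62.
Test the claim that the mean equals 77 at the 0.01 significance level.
One-sample t-test:
H₀: μ = 77
H₁: μ ≠ 77
df = n - 1 = 38
t = (x̄ - μ₀) / (s/√n) = (74.53 - 77) / (20.62/√39) = -0.748
p-value = 0.4590

Since p-value > α = 0.01, we fail to reject H₀.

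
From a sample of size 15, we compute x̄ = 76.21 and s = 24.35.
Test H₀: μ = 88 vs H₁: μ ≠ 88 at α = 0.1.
One-sample t-test:
H₀: μ = 88
H₁: μ ≠ 88
df = n - 1 = 14
t = (x̄ - μ₀) / (s/√n) = (76.21 - 88) / (24.35/√15) = -1.875
p-value = 0.0818

Since p-value < α = 0.1, we reject H₀.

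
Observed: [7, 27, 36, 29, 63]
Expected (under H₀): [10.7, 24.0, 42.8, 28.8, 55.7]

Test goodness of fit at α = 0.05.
Chi-square goodness of fit test:
H₀: observed counts match expected distribution
H₁: observed counts differ from expected distribution
df = k - 1 = 4
χ² = Σ(O - E)²/E
   = (7 - 10.7)²/10.7 + (27 - 24.0)²/24.0 + (36 - 42.8)²/42.8 + (29 - 28.8)²/28.8 + (63 - 55.7)²/55.7
   = 1.279 + 0.375 + 1.080 + 0.001 + 0.957
   = 3.69
p-value = 0.4492

Since p-value > α = 0.05, we fail to reject H₀.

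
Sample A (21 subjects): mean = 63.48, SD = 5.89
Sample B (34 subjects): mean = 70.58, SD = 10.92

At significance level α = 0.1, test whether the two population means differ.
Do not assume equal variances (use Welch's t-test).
Welch's two-sample t-test:
H₀: μ₁ = μ₂
H₁: μ₁ ≠ μ₂
s₁²/n₁ = 5.89²/21 = 1.6520,  s₂²/n₂ = 10.92²/34 = 3.5072
SE = √(s₁²/n₁ + s₂²/n₂) = √(1.6520 + 3.5072) = 2.2714
df (Welch-Satterthwaite) = (s₁²/n₁ + s₂²/n₂)² / [(s₁²/n₁)²/(n₁-1) + (s₂²/n₂)²/(n₂-1)] ≈ 52.27
t = (x̄₁ - x̄₂) / SE = (63.48 - 70.58) / 2.2714 = -7.10 / 2.2714 = -3.126
p-value = 0.0029

Since p-value < α = 0.1, we reject H₀.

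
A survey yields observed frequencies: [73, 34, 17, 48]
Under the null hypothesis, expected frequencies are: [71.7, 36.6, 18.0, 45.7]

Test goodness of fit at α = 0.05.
Chi-square goodness of fit test:
H₀: observed counts match expected distribution
H₁: observed counts differ from expected distribution
df = k - 1 = 3
χ² = Σ(O - E)²/E
   = (73 - 71.7)²/71.7 + (34 - 36.6)²/36.6 + (17 - 18.0)²/18.0 + (48 - 45.7)²/45.7
   = 0.024 + 0.185 + 0.056 + 0.116
   = 0.38
p-value = 0.9444

Since p-value > α = 0.05, we fail to reject H₀.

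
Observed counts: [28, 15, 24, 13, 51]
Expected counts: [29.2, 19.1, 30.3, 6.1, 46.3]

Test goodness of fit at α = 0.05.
Chi-square goodness of fit test:
H₀: observed counts match expected distribution
H₁: observed counts differ from expected distribution
df = k - 1 = 4
χ² = Σ(O - E)²/E
   = (28 - 29.2)²/29.2 + (15 - 19.1)²/19.1 + (24 - 30.3)²/30.3 + (13 - 6.1)²/6.1 + (51 - 46.3)²/46.3
   = 0.049 + 0.880 + 1.310 + 7.805 + 0.477
   = 10.52
p-value = 0.0325

Since p-value < α = 0.05, we reject H₀.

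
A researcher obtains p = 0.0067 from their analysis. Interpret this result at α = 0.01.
Since p = 0.0067 < α = 0.01, reject H₀.
There is sufficient evidence to reject the null hypothesis; the result is statistically significant at the 0.01 level.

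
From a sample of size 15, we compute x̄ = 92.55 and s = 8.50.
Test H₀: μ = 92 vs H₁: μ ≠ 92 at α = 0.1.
One-sample t-test:
H₀: μ = 92
H₁: μ ≠ 92
df = n - 1 = 14
t = (x̄ - μ₀) / (s/√n) = (92.55 - 92) / (8.50/√15) = 0.251
p-value = 0.8058

Since p-value > α = 0.1, we fail to reject H₀.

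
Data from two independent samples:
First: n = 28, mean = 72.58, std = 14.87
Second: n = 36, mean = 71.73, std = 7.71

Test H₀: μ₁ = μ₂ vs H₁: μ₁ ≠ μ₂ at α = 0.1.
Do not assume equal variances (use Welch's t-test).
Welch's two-sample t-test:
H₀: μ₁ = μ₂
H₁: μ₁ ≠ μ₂
s₁²/n₁ = 14.87²/28 = 7.8970,  s₂²/n₂ = 7.71²/36 = 1.6512
SE = √(s₁²/n₁ + s₂²/n₂) = √(7.8970 + 1.6512) = 3.0900
df (Welch-Satterthwaite) = (s₁²/n₁ + s₂²/n₂)² / [(s₁²/n₁)²/(n₁-1) + (s₂²/n₂)²/(n₂-1)] ≈ 38.18
t = (x̄₁ - x̄₂) / SE = (72.58 - 71.73) / 3.0900 = 0.85 / 3.0900 = 0.275
p-value = 0.7847

Since p-value > α = 0.1, we fail to reject H₀.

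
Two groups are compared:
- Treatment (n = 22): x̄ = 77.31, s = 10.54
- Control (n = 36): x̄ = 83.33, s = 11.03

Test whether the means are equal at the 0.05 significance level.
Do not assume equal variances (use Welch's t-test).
Welch's two-sample t-test:
H₀: μ₁ = μ₂
H₁: μ₁ ≠ μ₂
s₁²/n₁ = 10.54²/22 = 5.0496,  s₂²/n₂ = 11.03²/36 = 3.3795
SE = √(s₁²/n₁ + s₂²/n₂) = √(5.0496 + 3.3795) = 2.9033
df (Welch-Satterthwaite) = (s₁²/n₁ + s₂²/n₂)² / [(s₁²/n₁)²/(n₁-1) + (s₂²/n₂)²/(n₂-1)] ≈ 46.12
t = (x̄₁ - x̄₂) / SE = (77.31 - 83.33) / 2.9033 = -6.02 / 2.9033 = -2.074
p-value = 0.0437

Since p-value < α = 0.05, we reject H₀.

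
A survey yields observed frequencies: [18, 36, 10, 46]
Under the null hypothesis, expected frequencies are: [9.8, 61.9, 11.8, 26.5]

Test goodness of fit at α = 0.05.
Chi-square goodness of fit test:
H₀: observed counts match expected distribution
H₁: observed counts differ from expected distribution
df = k - 1 = 3
χ² = Σ(O - E)²/E
   = (18 - 9.8)²/9.8 + (36 - 61.9)²/61.9 + (10 - 11.8)²/11.8 + (46 - 26.5)²/26.5
   = 6.861 + 10.837 + 0.275 + 14.349
   = 32.32
p-value < 0.0001

Since p-value < α = 0.05, we reject H₀.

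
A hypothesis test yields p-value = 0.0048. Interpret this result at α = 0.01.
Since p = 0.0048 < α = 0.01, reject H₀.
There is sufficient evidence to reject the null hypothesis; the result is statistically significant at the 0.01 level.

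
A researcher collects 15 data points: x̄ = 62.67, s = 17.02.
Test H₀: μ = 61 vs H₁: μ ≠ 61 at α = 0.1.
One-sample t-test:
H₀: μ = 61
H₁: μ ≠ 61
df = n - 1 = 14
t = (x̄ - μ₀) / (s/√n) = (62.67 - 61) / (17.02/√15) = 0.380
p-value = 0.7096

Since p-value > α = 0.1, we fail to reject H₀.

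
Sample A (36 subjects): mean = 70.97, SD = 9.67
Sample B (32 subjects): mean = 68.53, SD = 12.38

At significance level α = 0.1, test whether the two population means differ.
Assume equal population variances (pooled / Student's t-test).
Student's two-sample t-test (equal variances):
H₀: μ₁ = μ₂
H₁: μ₁ ≠ μ₂
df = n₁ + n₂ - 2 = 66
Pooled variance s_p² = [(n₁-1)s₁² + (n₂-1)s₂²] / (n₁ + n₂ - 2) = [(35)(9.67²) + (31)(12.38²)] / 66 = 121.5759
SE = √(s_p²(1/n₁ + 1/n₂)) = √(121.5759 × (1/36 + 1/32)) = 2.6789
t = (x̄₁ - x̄₂) / SE = (70.97 - 68.53) / 2.6789 = 2.44 / 2.6789 = 0.911
p-value = 0.3657

Since p-value > α = 0.1, we fail to reject H₀.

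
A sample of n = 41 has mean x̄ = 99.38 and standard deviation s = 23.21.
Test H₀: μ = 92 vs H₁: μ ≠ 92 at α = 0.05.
One-sample t-test:
H₀: μ = 92
H₁: μ ≠ 92
df = n - 1 = 40
t = (x̄ - μ₀) / (s/√n) = (99.38 - 92) / (23.21/√41) = 2.036
p-value = 0.0484

Since p-value < α = 0.05, we reject H₀.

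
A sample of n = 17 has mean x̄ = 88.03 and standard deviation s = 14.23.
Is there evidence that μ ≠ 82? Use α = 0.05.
One-sample t-test:
H₀: μ = 82
H₁: μ ≠ 82
df = n - 1 = 16
t = (x̄ - μ₀) / (s/√n) = (88.03 - 82) / (14.23/√17) = 1.747
p-value = 0.0998

Since p-value > α = 0.05, we fail to reject H₀.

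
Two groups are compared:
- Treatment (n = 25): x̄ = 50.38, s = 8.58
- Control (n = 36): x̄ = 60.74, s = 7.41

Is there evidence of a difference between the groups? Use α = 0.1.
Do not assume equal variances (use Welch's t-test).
Welch's two-sample t-test:
H₀: μ₁ = μ₂
H₁: μ₁ ≠ μ₂
s₁²/n₁ = 8.58²/25 = 2.9447,  s₂²/n₂ = 7.41²/36 = 1.5252
SE = √(s₁²/n₁ + s₂²/n₂) = √(2.9447 + 1.5252) = 2.1142
df (Welch-Satterthwaite) = (s₁²/n₁ + s₂²/n₂)² / [(s₁²/n₁)²/(n₁-1) + (s₂²/n₂)²/(n₂-1)] ≈ 46.71
t = (x̄₁ - x̄₂) / SE = (50.38 - 60.74) / 2.1142 = -10.36 / 2.1142 = -4.900
p-value < 0.0001

Since p-value < α = 0.1, we reject H₀.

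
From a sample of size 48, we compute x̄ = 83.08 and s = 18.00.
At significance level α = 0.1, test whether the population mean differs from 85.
One-sample t-test:
H₀: μ = 85
H₁: μ ≠ 85
df = n - 1 = 47
t = (x̄ - μ₀) / (s/√n) = (83.08 - 85) / (18.00/√48) = -0.739
p-value = 0.4636

Since p-value > α = 0.1, we fail to reject H₀.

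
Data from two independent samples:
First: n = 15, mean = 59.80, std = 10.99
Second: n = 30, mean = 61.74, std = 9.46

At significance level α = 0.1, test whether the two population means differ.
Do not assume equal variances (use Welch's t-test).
Welch's two-sample t-test:
H₀: μ₁ = μ₂
H₁: μ₁ ≠ μ₂
s₁²/n₁ = 10.99²/15 = 8.0520,  s₂²/n₂ = 9.46²/30 = 2.9831
SE = √(s₁²/n₁ + s₂²/n₂) = √(8.0520 + 2.9831) = 3.3219
df (Welch-Satterthwaite) = (s₁²/n₁ + s₂²/n₂)² / [(s₁²/n₁)²/(n₁-1) + (s₂²/n₂)²/(n₂-1)] ≈ 24.66
t = (x̄₁ - x̄₂) / SE = (59.80 - 61.74) / 3.3219 = -1.94 / 3.3219 = -0.584
p-value = 0.5645

Since p-value > α = 0.1, we fail to reject H₀.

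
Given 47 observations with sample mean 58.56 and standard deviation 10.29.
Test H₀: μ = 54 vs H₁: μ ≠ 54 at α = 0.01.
One-sample t-test:
H₀: μ = 54
H₁: μ ≠ 54
df = n - 1 = 46
t = (x̄ - μ₀) / (s/√n) = (58.56 - 54) / (10.29/√47) = 3.038
p-value = 0.0039

Since p-value < α = 0.01, we reject H₀.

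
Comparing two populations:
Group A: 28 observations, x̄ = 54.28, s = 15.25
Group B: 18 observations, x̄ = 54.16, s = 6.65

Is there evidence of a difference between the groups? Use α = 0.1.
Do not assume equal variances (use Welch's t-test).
Welch's two-sample t-test:
H₀: μ₁ = μ₂
H₁: μ₁ ≠ μ₂
s₁²/n₁ = 15.25²/28 = 8.3058,  s₂²/n₂ = 6.65²/18 = 2.4568
SE = √(s₁²/n₁ + s₂²/n₂) = √(8.3058 + 2.4568) = 3.2806
df (Welch-Satterthwaite) = (s₁²/n₁ + s₂²/n₂)² / [(s₁²/n₁)²/(n₁-1) + (s₂²/n₂)²/(n₂-1)] ≈ 39.80
t = (x̄₁ - x̄₂) / SE = (54.28 - 54.16) / 3.2806 = 0.12 / 3.2806 = 0.037
p-value = 0.9710

Since p-value > α = 0.1, we fail to reject H₀.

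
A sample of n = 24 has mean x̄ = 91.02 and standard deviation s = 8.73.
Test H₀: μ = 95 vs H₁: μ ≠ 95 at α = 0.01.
One-sample t-test:
H₀: μ = 95
H₁: μ ≠ 95
df = n - 1 = 23
t = (x̄ - μ₀) / (s/√n) = (91.02 - 95) / (8.73/√24) = -2.233
p-value = 0.0355

Since p-value > α = 0.01, we fail to reject H₀.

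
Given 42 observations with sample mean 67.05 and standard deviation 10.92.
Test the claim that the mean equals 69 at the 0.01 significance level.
One-sample t-test:
H₀: μ = 69
H₁: μ ≠ 69
df = n - 1 = 41
t = (x̄ - μ₀) / (s/√n) = (67.05 - 69) / (10.92/√42) = -1.157
p-value = 0.2539

Since p-value > α = 0.01, we fail to reject H₀.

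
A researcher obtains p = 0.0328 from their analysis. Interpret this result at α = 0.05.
Since p = 0.0328 < α = 0.05, reject H₀.
There is sufficient evidence to reject the null hypothesis; the result is statistically significant at the 0.05 level.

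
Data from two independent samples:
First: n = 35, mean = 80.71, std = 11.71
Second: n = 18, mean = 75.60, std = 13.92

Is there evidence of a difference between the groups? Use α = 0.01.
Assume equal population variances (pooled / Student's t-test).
Student's two-sample t-test (equal variances):
H₀: μ₁ = μ₂
H₁: μ₁ ≠ μ₂
df = n₁ + n₂ - 2 = 51
Pooled variance s_p² = [(n₁-1)s₁² + (n₂-1)s₂²] / (n₁ + n₂ - 2) = [(34)(11.71²) + (17)(13.92²)] / 51 = 156.0049
SE = √(s_p²(1/n₁ + 1/n₂)) = √(156.0049 × (1/35 + 1/18)) = 3.6227
t = (x̄₁ - x̄₂) / SE = (80.71 - 75.60) / 3.6227 = 5.11 / 3.6227 = 1.411
p-value = 0.1645

Since p-value > α = 0.01, we fail to reject H₀.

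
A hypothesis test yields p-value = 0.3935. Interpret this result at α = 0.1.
Since p = 0.3935 > α = 0.1, fail to reject H₀.
There is insufficient evidence to reject the null hypothesis; the result is not statistically significant at the 0.1 level.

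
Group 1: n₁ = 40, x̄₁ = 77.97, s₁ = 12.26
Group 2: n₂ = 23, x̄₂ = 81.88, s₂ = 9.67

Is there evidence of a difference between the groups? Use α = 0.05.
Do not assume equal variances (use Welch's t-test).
Welch's two-sample t-test:
H₀: μ₁ = μ₂
H₁: μ₁ ≠ μ₂
s₁²/n₁ = 12.26²/40 = 3.7577,  s₂²/n₂ = 9.67²/23 = 4.0656
SE = √(s₁²/n₁ + s₂²/n₂) = √(3.7577 + 4.0656) = 2.7970
df (Welch-Satterthwaite) = (s₁²/n₁ + s₂²/n₂)² / [(s₁²/n₁)²/(n₁-1) + (s₂²/n₂)²/(n₂-1)] ≈ 54.97
t = (x̄₁ - x̄₂) / SE = (77.97 - 81.88) / 2.7970 = -3.91 / 2.7970 = -1.398
p-value = 0.1678

Since p-value > α = 0.05, we fail to reject H₀.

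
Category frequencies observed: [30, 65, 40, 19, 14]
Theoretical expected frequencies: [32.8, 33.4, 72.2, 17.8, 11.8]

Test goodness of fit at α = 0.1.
Chi-square goodness of fit test:
H₀: observed counts match expected distribution
H₁: observed counts differ from expected distribution
df = k - 1 = 4
χ² = Σ(O - E)²/E
   = (30 - 32.8)²/32.8 + (65 - 33.4)²/33.4 + (40 - 72.2)²/72.2 + (19 - 17.8)²/17.8 + (14 - 11.8)²/11.8
   = 0.239 + 29.897 + 14.361 + 0.081 + 0.410
   = 44.99
p-value < 0.0001

Since p-value < α = 0.1, we reject H₀.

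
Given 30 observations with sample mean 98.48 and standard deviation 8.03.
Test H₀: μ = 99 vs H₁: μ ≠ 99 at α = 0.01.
One-sample t-test:
H₀: μ = 99
H₁: μ ≠ 99
df = n - 1 = 29
t = (x̄ - μ₀) / (s/√n) = (98.48 - 99) / (8.03/√30) = -0.355
p-value = 0.7254

Since p-value > α = 0.01, we fail to reject H₀.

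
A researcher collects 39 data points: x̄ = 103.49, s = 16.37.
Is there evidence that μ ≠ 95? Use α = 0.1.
One-sample t-test:
H₀: μ = 95
H₁: μ ≠ 95
df = n - 1 = 38
t = (x̄ - μ₀) / (s/√n) = (103.49 - 95) / (16.37/√39) = 3.239
p-value = 0.0025

Since p-value < α = 0.1, we reject H₀.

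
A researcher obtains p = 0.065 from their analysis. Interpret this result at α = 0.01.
Since p = 0.065 > α = 0.01, fail to reject H₀.
There is insufficient evidence to reject the null hypothesis; the result is not statistically significant at the 0.01 level.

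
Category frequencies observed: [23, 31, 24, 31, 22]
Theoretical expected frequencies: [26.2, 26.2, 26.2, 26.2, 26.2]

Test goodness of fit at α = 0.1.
Chi-square goodness of fit test:
H₀: observed counts match expected distribution
H₁: observed counts differ from expected distribution
df = k - 1 = 4
χ² = Σ(O - E)²/E
   = (23 - 26.2)²/26.2 + (31 - 26.2)²/26.2 + (24 - 26.2)²/26.2 + (31 - 26.2)²/26.2 + (22 - 26.2)²/26.2
   = 0.391 + 0.879 + 0.185 + 0.879 + 0.673
   = 3.01
p-value = 0.5565

Since p-value > α = 0.1, we fail to reject H₀.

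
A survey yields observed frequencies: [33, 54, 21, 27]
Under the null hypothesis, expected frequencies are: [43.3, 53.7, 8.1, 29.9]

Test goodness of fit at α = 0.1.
Chi-square goodness of fit test:
H₀: observed counts match expected distribution
H₁: observed counts differ from expected distribution
df = k - 1 = 3
χ² = Σ(O - E)²/E
   = (33 - 43.3)²/43.3 + (54 - 53.7)²/53.7 + (21 - 8.1)²/8.1 + (27 - 29.9)²/29.9
   = 2.450 + 0.002 + 20.544 + 0.281
   = 23.28
p-value < 0.0001

Since p-value < α = 0.1, we reject H₀.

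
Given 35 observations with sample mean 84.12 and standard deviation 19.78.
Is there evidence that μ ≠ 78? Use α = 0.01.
One-sample t-test:
H₀: μ = 78
H₁: μ ≠ 78
df = n - 1 = 34
t = (x̄ - μ₀) / (s/√n) = (84.12 - 78) / (19.78/√35) = 1.830
p-value = 0.0760

Since p-value > α = 0.01, we fail to reject H₀.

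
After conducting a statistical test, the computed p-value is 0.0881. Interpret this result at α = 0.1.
Since p = 0.0881 < α = 0.1, reject H₀.
There is sufficient evidence to reject the null hypothesis; the result is statistically significant at the 0.1 level.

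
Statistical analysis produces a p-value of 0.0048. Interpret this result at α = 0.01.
Since p = 0.0048 < α = 0.01, reject H₀.
There is sufficient evidence to reject the null hypothesis; the result is statistically significant at the 0.01 level.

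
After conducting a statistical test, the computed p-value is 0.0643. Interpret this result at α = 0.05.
Since p = 0.0643 > α = 0.05, fail to reject H₀.
There is insufficient evidence to reject the null hypothesis; the result is not statistically significant at the 0.05 level.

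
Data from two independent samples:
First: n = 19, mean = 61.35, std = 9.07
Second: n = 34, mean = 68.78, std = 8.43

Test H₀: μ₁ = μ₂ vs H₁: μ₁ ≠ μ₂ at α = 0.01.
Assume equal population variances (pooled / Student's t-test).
Student's two-sample t-test (equal variances):
H₀: μ₁ = μ₂
H₁: μ₁ ≠ μ₂
df = n₁ + n₂ - 2 = 51
Pooled variance s_p² = [(n₁-1)s₁² + (n₂-1)s₂²] / (n₁ + n₂ - 2) = [(18)(9.07²) + (33)(8.43²)] / 51 = 75.0178
SE = √(s_p²(1/n₁ + 1/n₂)) = √(75.0178 × (1/19 + 1/34)) = 2.4809
t = (x̄₁ - x̄₂) / SE = (61.35 - 68.78) / 2.4809 = -7.43 / 2.4809 = -2.995
p-value = 0.0042

Since p-value < α = 0.01, we reject H₀.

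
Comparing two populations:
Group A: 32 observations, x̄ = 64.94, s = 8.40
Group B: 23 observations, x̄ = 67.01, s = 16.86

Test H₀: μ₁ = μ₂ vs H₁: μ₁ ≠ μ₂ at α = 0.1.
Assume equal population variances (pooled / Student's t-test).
Student's two-sample t-test (equal variances):
H₀: μ₁ = μ₂
H₁: μ₁ ≠ μ₂
df = n₁ + n₂ - 2 = 53
Pooled variance s_p² = [(n₁-1)s₁² + (n₂-1)s₂²] / (n₁ + n₂ - 2) = [(31)(8.40²) + (22)(16.86²)] / 53 = 159.2655
SE = √(s_p²(1/n₁ + 1/n₂)) = √(159.2655 × (1/32 + 1/23)) = 3.4499
t = (x̄₁ - x̄₂) / SE = (64.94 - 67.01) / 3.4499 = -2.07 / 3.4499 = -0.600
p-value = 0.5510

Since p-value > α = 0.1, we fail to reject H₀.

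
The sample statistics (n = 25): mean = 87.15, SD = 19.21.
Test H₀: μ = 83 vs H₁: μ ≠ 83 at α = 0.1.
One-sample t-test:
H₀: μ = 83
H₁: μ ≠ 83
df = n - 1 = 24
t = (x̄ - μ₀) / (s/√n) = (87.15 - 83) / (19.21/√25) = 1.080
p-value = 0.2908

Since p-value > α = 0.1, we fail to reject H₀.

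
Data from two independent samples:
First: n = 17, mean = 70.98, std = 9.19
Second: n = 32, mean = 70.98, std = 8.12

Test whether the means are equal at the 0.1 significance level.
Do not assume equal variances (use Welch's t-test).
Welch's two-sample t-test:
H₀: μ₁ = μ₂
H₁: μ₁ ≠ μ₂
s₁²/n₁ = 9.19²/17 = 4.9680,  s₂²/n₂ = 8.12²/32 = 2.0604
SE = √(s₁²/n₁ + s₂²/n₂) = √(4.9680 + 2.0604) = 2.6511
df (Welch-Satterthwaite) = (s₁²/n₁ + s₂²/n₂)² / [(s₁²/n₁)²/(n₁-1) + (s₂²/n₂)²/(n₂-1)] ≈ 29.41
t = (x̄₁ - x̄₂) / SE = (70.98 - 70.98) / 2.6511 = 0.00 / 2.6511 = 0.000
p-value = 1.0000

Since p-value > α = 0.1, we fail to reject H₀.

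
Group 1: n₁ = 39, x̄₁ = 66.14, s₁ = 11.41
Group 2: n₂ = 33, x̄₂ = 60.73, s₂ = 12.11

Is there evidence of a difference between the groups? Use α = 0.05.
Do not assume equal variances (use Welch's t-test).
Welch's two-sample t-test:
H₀: μ₁ = μ₂
H₁: μ₁ ≠ μ₂
s₁²/n₁ = 11.41²/39 = 3.3382,  s₂²/n₂ = 12.11²/33 = 4.4440
SE = √(s₁²/n₁ + s₂²/n₂) = √(3.3382 + 4.4440) = 2.7897
df (Welch-Satterthwaite) = (s₁²/n₁ + s₂²/n₂)² / [(s₁²/n₁)²/(n₁-1) + (s₂²/n₂)²/(n₂-1)] ≈ 66.52
t = (x̄₁ - x̄₂) / SE = (66.14 - 60.73) / 2.7897 = 5.41 / 2.7897 = 1.939
p-value = 0.0567

Since p-value > α = 0.05, we fail to reject H₀.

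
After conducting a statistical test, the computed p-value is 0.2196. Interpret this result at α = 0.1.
Since p = 0.2196 > α = 0.1, fail to reject H₀.
There is insufficient evidence to reject the null hypothesis; the result is not statistically significant at the 0.1 level.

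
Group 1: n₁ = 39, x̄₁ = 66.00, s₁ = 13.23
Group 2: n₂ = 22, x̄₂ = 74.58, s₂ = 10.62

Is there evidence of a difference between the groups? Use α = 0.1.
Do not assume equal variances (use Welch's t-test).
Welch's two-sample t-test:
H₀: μ₁ = μ₂
H₁: μ₁ ≠ μ₂
s₁²/n₁ = 13.23²/39 = 4.4880,  s₂²/n₂ = 10.62²/22 = 5.1266
SE = √(s₁²/n₁ + s₂²/n₂) = √(4.4880 + 5.1266) = 3.1007
df (Welch-Satterthwaite) = (s₁²/n₁ + s₂²/n₂)² / [(s₁²/n₁)²/(n₁-1) + (s₂²/n₂)²/(n₂-1)] ≈ 51.89
t = (x̄₁ - x̄₂) / SE = (66.00 - 74.58) / 3.1007 = -8.58 / 3.1007 = -2.767
p-value = 0.0078

Since p-value < α = 0.1, we reject H₀.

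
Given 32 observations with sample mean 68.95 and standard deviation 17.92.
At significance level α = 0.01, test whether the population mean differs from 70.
One-sample t-test:
H₀: μ = 70
H₁: μ ≠ 70
df = n - 1 = 31
t = (x̄ - μ₀) / (s/√n) = (68.95 - 70) / (17.92/√32) = -0.331
p-value = 0.7425

Since p-value > α = 0.01, we fail to reject H₀.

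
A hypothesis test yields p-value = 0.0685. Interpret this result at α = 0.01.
Since p = 0.0685 > α = 0.01, fail to reject H₀.
There is insufficient evidence to reject the null hypothesis; the result is not statistically significant at the 0.01 level.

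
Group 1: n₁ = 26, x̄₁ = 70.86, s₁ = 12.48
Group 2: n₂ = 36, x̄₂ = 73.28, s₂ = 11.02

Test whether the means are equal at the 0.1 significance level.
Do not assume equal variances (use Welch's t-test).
Welch's two-sample t-test:
H₀: μ₁ = μ₂
H₁: μ₁ ≠ μ₂
s₁²/n₁ = 12.48²/26 = 5.9904,  s₂²/n₂ = 11.02²/36 = 3.3733
SE = √(s₁²/n₁ + s₂²/n₂) = √(5.9904 + 3.3733) = 3.0600
df (Welch-Satterthwaite) = (s₁²/n₁ + s₂²/n₂)² / [(s₁²/n₁)²/(n₁-1) + (s₂²/n₂)²/(n₂-1)] ≈ 49.80
t = (x̄₁ - x̄₂) / SE = (70.86 - 73.28) / 3.0600 = -2.42 / 3.0600 = -0.791
p-value = 0.4328

Since p-value > α = 0.1, we fail to reject H₀.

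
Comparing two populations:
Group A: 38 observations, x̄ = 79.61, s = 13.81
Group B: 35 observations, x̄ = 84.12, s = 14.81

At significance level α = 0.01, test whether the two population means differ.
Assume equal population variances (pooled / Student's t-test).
Student's two-sample t-test (equal variances):
H₀: μ₁ = μ₂
H₁: μ₁ ≠ μ₂
df = n₁ + n₂ - 2 = 71
Pooled variance s_p² = [(n₁-1)s₁² + (n₂-1)s₂²] / (n₁ + n₂ - 2) = [(37)(13.81²) + (34)(14.81²)] / 71 = 204.4215
SE = √(s_p²(1/n₁ + 1/n₂)) = √(204.4215 × (1/38 + 1/35)) = 3.3496
t = (x̄₁ - x̄₂) / SE = (79.61 - 84.12) / 3.3496 = -4.51 / 3.3496 = -1.346
p-value = 0.1825

Since p-value > α = 0.01, we fail to reject H₀.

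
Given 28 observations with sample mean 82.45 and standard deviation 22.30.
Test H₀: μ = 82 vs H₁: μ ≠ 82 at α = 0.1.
One-sample t-test:
H₀: μ = 82
H₁: μ ≠ 82
df = n - 1 = 27
t = (x̄ - μ₀) / (s/√n) = (82.45 - 82) / (22.30/√28) = 0.107
p-value = 0.9158

Since p-value > α = 0.1, we fail to reject H₀.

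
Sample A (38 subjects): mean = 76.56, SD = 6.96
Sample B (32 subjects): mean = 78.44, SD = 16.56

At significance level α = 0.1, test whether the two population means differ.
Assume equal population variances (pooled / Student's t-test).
Student's two-sample t-test (equal variances):
H₀: μ₁ = μ₂
H₁: μ₁ ≠ μ₂
df = n₁ + n₂ - 2 = 68
Pooled variance s_p² = [(n₁-1)s₁² + (n₂-1)s₂²] / (n₁ + n₂ - 2) = [(37)(6.96²) + (31)(16.56²)] / 68 = 151.3762
SE = √(s_p²(1/n₁ + 1/n₂)) = √(151.3762 × (1/38 + 1/32)) = 2.9520
t = (x̄₁ - x̄₂) / SE = (76.56 - 78.44) / 2.9520 = -1.88 / 2.9520 = -0.637
p-value = 0.5264

Since p-value > α = 0.1, we fail to reject H₀.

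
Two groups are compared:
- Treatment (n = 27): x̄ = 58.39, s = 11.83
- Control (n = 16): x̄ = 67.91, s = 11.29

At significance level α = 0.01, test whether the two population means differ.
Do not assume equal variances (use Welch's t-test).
Welch's two-sample t-test:
H₀: μ₁ = μ₂
H₁: μ₁ ≠ μ₂
s₁²/n₁ = 11.83²/27 = 5.1833,  s₂²/n₂ = 11.29²/16 = 7.9665
SE = √(s₁²/n₁ + s₂²/n₂) = √(5.1833 + 7.9665) = 3.6263
df (Welch-Satterthwaite) = (s₁²/n₁ + s₂²/n₂)² / [(s₁²/n₁)²/(n₁-1) + (s₂²/n₂)²/(n₂-1)] ≈ 32.85
t = (x̄₁ - x̄₂) / SE = (58.39 - 67.91) / 3.6263 = -9.52 / 3.6263 = -2.625
p-value = 0.0130

Since p-value > α = 0.01, we fail to reject H₀.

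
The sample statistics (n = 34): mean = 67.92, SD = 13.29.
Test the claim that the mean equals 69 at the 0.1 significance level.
One-sample t-test:
H₀: μ = 69
H₁: μ ≠ 69
df = n - 1 = 33
t = (x̄ - μ₀) / (s/√n) = (67.92 - 69) / (13.29/√34) = -0.474
p-value = 0.6387

Since p-value > α = 0.1, we fail to reject H₀.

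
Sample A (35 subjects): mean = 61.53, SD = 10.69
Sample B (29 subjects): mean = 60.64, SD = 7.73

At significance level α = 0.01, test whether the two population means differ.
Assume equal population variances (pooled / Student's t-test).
Student's two-sample t-test (equal variances):
H₀: μ₁ = μ₂
H₁: μ₁ ≠ μ₂
df = n₁ + n₂ - 2 = 62
Pooled variance s_p² = [(n₁-1)s₁² + (n₂-1)s₂²] / (n₁ + n₂ - 2) = [(34)(10.69²) + (28)(7.73²)] / 62 = 89.6527
SE = √(s_p²(1/n₁ + 1/n₂)) = √(89.6527 × (1/35 + 1/29)) = 2.3776
t = (x̄₁ - x̄₂) / SE = (61.53 - 60.64) / 2.3776 = 0.89 / 2.3776 = 0.374
p-value = 0.7094

Since p-value > α = 0.01, we fail to reject H₀.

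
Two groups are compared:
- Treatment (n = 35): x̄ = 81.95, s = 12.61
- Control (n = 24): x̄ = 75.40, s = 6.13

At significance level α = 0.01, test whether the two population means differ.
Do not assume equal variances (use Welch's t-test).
Welch's two-sample t-test:
H₀: μ₁ = μ₂
H₁: μ₁ ≠ μ₂
s₁²/n₁ = 12.61²/35 = 4.5432,  s₂²/n₂ = 6.13²/24 = 1.5657
SE = √(s₁²/n₁ + s₂²/n₂) = √(4.5432 + 1.5657) = 2.4716
df (Welch-Satterthwaite) = (s₁²/n₁ + s₂²/n₂)² / [(s₁²/n₁)²/(n₁-1) + (s₂²/n₂)²/(n₂-1)] ≈ 52.29
t = (x̄₁ - x̄₂) / SE = (81.95 - 75.40) / 2.4716 = 6.55 / 2.4716 = 2.650
p-value = 0.0106

Since p-value > α = 0.01, we fail to reject H₀.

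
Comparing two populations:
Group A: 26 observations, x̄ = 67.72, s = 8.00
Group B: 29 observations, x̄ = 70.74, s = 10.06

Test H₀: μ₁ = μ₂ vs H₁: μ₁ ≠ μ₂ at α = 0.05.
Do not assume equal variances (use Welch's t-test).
Welch's two-sample t-test:
H₀: μ₁ = μ₂
H₁: μ₁ ≠ μ₂
s₁²/n₁ = 8.00²/26 = 2.4615,  s₂²/n₂ = 10.06²/29 = 3.4898
SE = √(s₁²/n₁ + s₂²/n₂) = √(2.4615 + 3.4898) = 2.4395
df (Welch-Satterthwaite) = (s₁²/n₁ + s₂²/n₂)² / [(s₁²/n₁)²/(n₁-1) + (s₂²/n₂)²/(n₂-1)] ≈ 52.29
t = (x̄₁ - x̄₂) / SE = (67.72 - 70.74) / 2.4395 = -3.02 / 2.4395 = -1.238
p-value = 0.2213

Since p-value > α = 0.05, we fail to reject H₀.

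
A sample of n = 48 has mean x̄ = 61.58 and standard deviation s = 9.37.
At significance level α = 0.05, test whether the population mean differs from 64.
One-sample t-test:
H₀: μ = 64
H₁: μ ≠ 64
df = n - 1 = 47
t = (x̄ - μ₀) / (s/√n) = (61.58 - 64) / (9.37/√48) = -1.789
p-value = 0.0800

Since p-value > α = 0.05, we fail to reject H₀.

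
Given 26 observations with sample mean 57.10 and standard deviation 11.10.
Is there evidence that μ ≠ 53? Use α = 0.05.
One-sample t-test:
H₀: μ = 53
H₁: μ ≠ 53
df = n - 1 = 25
t = (x̄ - μ₀) / (s/√n) = (57.10 - 53) / (11.10/√26) = 1.883
p-value = 0.0713

Since p-value > α = 0.05, we fail to reject H₀.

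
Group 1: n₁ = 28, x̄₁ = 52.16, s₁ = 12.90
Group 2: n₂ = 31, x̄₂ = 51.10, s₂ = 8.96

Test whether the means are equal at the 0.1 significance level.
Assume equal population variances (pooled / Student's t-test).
Student's two-sample t-test (equal variances):
H₀: μ₁ = μ₂
H₁: μ₁ ≠ μ₂
df = n₁ + n₂ - 2 = 57
Pooled variance s_p² = [(n₁-1)s₁² + (n₂-1)s₂²] / (n₁ + n₂ - 2) = [(27)(12.90²) + (30)(8.96²)] / 57 = 121.0793
SE = √(s_p²(1/n₁ + 1/n₂)) = √(121.0793 × (1/28 + 1/31)) = 2.8688
t = (x̄₁ - x̄₂) / SE = (52.16 - 51.10) / 2.8688 = 1.06 / 2.8688 = 0.369
p-value = 0.7131

Since p-value > α = 0.1, we fail to reject H₀.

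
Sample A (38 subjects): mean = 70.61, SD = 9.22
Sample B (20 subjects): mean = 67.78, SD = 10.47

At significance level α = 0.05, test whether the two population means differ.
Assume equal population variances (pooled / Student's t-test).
Student's two-sample t-test (equal variances):
H₀: μ₁ = μ₂
H₁: μ₁ ≠ μ₂
df = n₁ + n₂ - 2 = 56
Pooled variance s_p² = [(n₁-1)s₁² + (n₂-1)s₂²] / (n₁ + n₂ - 2) = [(37)(9.22²) + (19)(10.47²)] / 56 = 93.3591
SE = √(s_p²(1/n₁ + 1/n₂)) = √(93.3591 × (1/38 + 1/20)) = 2.6692
t = (x̄₁ - x̄₂) / SE = (70.61 - 67.78) / 2.6692 = 2.83 / 2.6692 = 1.060
p-value = 0.2936

Since p-value > α = 0.05, we fail to reject H₀.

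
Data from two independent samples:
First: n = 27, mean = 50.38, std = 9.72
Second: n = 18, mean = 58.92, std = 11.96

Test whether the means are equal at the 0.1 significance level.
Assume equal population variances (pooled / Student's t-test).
Student's two-sample t-test (equal variances):
H₀: μ₁ = μ₂
H₁: μ₁ ≠ μ₂
df = n₁ + n₂ - 2 = 43
Pooled variance s_p² = [(n₁-1)s₁² + (n₂-1)s₂²] / (n₁ + n₂ - 2) = [(26)(9.72²) + (17)(11.96²)] / 43 = 113.6778
SE = √(s_p²(1/n₁ + 1/n₂)) = √(113.6778 × (1/27 + 1/18)) = 3.2443
t = (x̄₁ - x̄₂) / SE = (50.38 - 58.92) / 3.2443 = -8.54 / 3.2443 = -2.632
p-value = 0.0117

Since p-value < α = 0.1, we reject H₀.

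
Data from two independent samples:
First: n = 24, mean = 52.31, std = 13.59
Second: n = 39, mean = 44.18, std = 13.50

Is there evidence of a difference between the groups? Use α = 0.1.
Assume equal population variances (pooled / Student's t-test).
Student's two-sample t-test (equal variances):
H₀: μ₁ = μ₂
H₁: μ₁ ≠ μ₂
df = n₁ + n₂ - 2 = 61
Pooled variance s_p² = [(n₁-1)s₁² + (n₂-1)s₂²] / (n₁ + n₂ - 2) = [(23)(13.59²) + (38)(13.50²)] / 61 = 183.1693
SE = √(s_p²(1/n₁ + 1/n₂)) = √(183.1693 × (1/24 + 1/39)) = 3.5112
t = (x̄₁ - x̄₂) / SE = (52.31 - 44.18) / 3.5112 = 8.13 / 3.5112 = 2.315
p-value = 0.0240

Since p-value < α = 0.1, we reject H₀.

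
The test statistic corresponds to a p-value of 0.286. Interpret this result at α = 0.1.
Since p = 0.286 > α = 0.1, fail to reject H₀.
There is insufficient evidence to reject the null hypothesis; the result is not statistically significant at the 0.1 level.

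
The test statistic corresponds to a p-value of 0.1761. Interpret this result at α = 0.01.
Since p = 0.1761 > α = 0.01, fail to reject H₀.
There is insufficient evidence to reject the null hypothesis; the result is not statistically significant at the 0.01 level.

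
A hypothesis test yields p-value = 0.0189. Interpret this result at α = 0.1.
Since p = 0.0189 < α = 0.1, reject H₀.
There is sufficient evidence to reject the null hypothesis; the result is statistically significant at the 0.1 level.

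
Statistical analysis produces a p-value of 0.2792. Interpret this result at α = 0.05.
Since p = 0.2792 > α = 0.05, fail to reject H₀.
There is insufficient evidence to reject the null hypothesis; the result is not statistically significant at the 0.05 level.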